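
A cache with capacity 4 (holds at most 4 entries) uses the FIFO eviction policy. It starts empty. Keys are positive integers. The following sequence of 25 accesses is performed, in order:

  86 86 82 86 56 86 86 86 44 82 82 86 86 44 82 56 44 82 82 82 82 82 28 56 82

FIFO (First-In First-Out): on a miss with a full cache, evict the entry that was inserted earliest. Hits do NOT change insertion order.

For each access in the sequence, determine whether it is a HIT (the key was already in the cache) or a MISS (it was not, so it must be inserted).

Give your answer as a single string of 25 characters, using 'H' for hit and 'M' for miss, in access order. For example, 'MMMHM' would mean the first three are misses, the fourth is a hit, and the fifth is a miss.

Answer: MHMHMHHHMHHHHHHHHHHHHHMHH

Derivation:
FIFO simulation (capacity=4):
  1. access 86: MISS. Cache (old->new): [86]
  2. access 86: HIT. Cache (old->new): [86]
  3. access 82: MISS. Cache (old->new): [86 82]
  4. access 86: HIT. Cache (old->new): [86 82]
  5. access 56: MISS. Cache (old->new): [86 82 56]
  6. access 86: HIT. Cache (old->new): [86 82 56]
  7. access 86: HIT. Cache (old->new): [86 82 56]
  8. access 86: HIT. Cache (old->new): [86 82 56]
  9. access 44: MISS. Cache (old->new): [86 82 56 44]
  10. access 82: HIT. Cache (old->new): [86 82 56 44]
  11. access 82: HIT. Cache (old->new): [86 82 56 44]
  12. access 86: HIT. Cache (old->new): [86 82 56 44]
  13. access 86: HIT. Cache (old->new): [86 82 56 44]
  14. access 44: HIT. Cache (old->new): [86 82 56 44]
  15. access 82: HIT. Cache (old->new): [86 82 56 44]
  16. access 56: HIT. Cache (old->new): [86 82 56 44]
  17. access 44: HIT. Cache (old->new): [86 82 56 44]
  18. access 82: HIT. Cache (old->new): [86 82 56 44]
  19. access 82: HIT. Cache (old->new): [86 82 56 44]
  20. access 82: HIT. Cache (old->new): [86 82 56 44]
  21. access 82: HIT. Cache (old->new): [86 82 56 44]
  22. access 82: HIT. Cache (old->new): [86 82 56 44]
  23. access 28: MISS, evict 86. Cache (old->new): [82 56 44 28]
  24. access 56: HIT. Cache (old->new): [82 56 44 28]
  25. access 82: HIT. Cache (old->new): [82 56 44 28]
Total: 20 hits, 5 misses, 1 evictions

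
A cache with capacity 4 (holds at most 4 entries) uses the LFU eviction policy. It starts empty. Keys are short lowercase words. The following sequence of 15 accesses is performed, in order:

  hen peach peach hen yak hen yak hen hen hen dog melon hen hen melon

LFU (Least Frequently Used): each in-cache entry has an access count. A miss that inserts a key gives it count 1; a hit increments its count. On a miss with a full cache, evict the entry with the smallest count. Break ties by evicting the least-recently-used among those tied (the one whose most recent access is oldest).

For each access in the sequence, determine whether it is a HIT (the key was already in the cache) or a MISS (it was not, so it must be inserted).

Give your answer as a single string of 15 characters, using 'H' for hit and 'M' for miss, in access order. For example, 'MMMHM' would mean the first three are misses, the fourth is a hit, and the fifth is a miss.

Answer: MMHHMHHHHHMMHHH

Derivation:
LFU simulation (capacity=4):
  1. access hen: MISS. Cache: [hen(c=1)]
  2. access peach: MISS. Cache: [hen(c=1) peach(c=1)]
  3. access peach: HIT, count now 2. Cache: [hen(c=1) peach(c=2)]
  4. access hen: HIT, count now 2. Cache: [peach(c=2) hen(c=2)]
  5. access yak: MISS. Cache: [yak(c=1) peach(c=2) hen(c=2)]
  6. access hen: HIT, count now 3. Cache: [yak(c=1) peach(c=2) hen(c=3)]
  7. access yak: HIT, count now 2. Cache: [peach(c=2) yak(c=2) hen(c=3)]
  8. access hen: HIT, count now 4. Cache: [peach(c=2) yak(c=2) hen(c=4)]
  9. access hen: HIT, count now 5. Cache: [peach(c=2) yak(c=2) hen(c=5)]
  10. access hen: HIT, count now 6. Cache: [peach(c=2) yak(c=2) hen(c=6)]
  11. access dog: MISS. Cache: [dog(c=1) peach(c=2) yak(c=2) hen(c=6)]
  12. access melon: MISS, evict dog(c=1). Cache: [melon(c=1) peach(c=2) yak(c=2) hen(c=6)]
  13. access hen: HIT, count now 7. Cache: [melon(c=1) peach(c=2) yak(c=2) hen(c=7)]
  14. access hen: HIT, count now 8. Cache: [melon(c=1) peach(c=2) yak(c=2) hen(c=8)]
  15. access melon: HIT, count now 2. Cache: [peach(c=2) yak(c=2) melon(c=2) hen(c=8)]
Total: 10 hits, 5 misses, 1 evictions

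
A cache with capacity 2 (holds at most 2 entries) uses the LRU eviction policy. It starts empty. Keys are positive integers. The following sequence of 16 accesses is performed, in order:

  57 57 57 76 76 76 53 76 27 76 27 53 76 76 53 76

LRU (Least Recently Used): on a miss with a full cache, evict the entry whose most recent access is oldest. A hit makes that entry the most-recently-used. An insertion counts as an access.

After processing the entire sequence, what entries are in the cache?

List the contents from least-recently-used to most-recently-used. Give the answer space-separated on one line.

LRU simulation (capacity=2):
  1. access 57: MISS. Cache (LRU->MRU): [57]
  2. access 57: HIT. Cache (LRU->MRU): [57]
  3. access 57: HIT. Cache (LRU->MRU): [57]
  4. access 76: MISS. Cache (LRU->MRU): [57 76]
  5. access 76: HIT. Cache (LRU->MRU): [57 76]
  6. access 76: HIT. Cache (LRU->MRU): [57 76]
  7. access 53: MISS, evict 57. Cache (LRU->MRU): [76 53]
  8. access 76: HIT. Cache (LRU->MRU): [53 76]
  9. access 27: MISS, evict 53. Cache (LRU->MRU): [76 27]
  10. access 76: HIT. Cache (LRU->MRU): [27 76]
  11. access 27: HIT. Cache (LRU->MRU): [76 27]
  12. access 53: MISS, evict 76. Cache (LRU->MRU): [27 53]
  13. access 76: MISS, evict 27. Cache (LRU->MRU): [53 76]
  14. access 76: HIT. Cache (LRU->MRU): [53 76]
  15. access 53: HIT. Cache (LRU->MRU): [76 53]
  16. access 76: HIT. Cache (LRU->MRU): [53 76]
Total: 10 hits, 6 misses, 4 evictions

Answer: 53 76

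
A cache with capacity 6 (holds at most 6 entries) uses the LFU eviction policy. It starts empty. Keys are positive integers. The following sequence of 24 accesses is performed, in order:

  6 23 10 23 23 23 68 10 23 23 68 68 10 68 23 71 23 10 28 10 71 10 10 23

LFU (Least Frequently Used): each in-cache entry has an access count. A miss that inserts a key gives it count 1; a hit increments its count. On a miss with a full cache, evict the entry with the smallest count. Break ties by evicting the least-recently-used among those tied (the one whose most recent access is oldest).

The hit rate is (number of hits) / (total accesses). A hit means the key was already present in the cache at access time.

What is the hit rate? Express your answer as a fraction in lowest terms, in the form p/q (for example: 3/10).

Answer: 3/4

Derivation:
LFU simulation (capacity=6):
  1. access 6: MISS. Cache: [6(c=1)]
  2. access 23: MISS. Cache: [6(c=1) 23(c=1)]
  3. access 10: MISS. Cache: [6(c=1) 23(c=1) 10(c=1)]
  4. access 23: HIT, count now 2. Cache: [6(c=1) 10(c=1) 23(c=2)]
  5. access 23: HIT, count now 3. Cache: [6(c=1) 10(c=1) 23(c=3)]
  6. access 23: HIT, count now 4. Cache: [6(c=1) 10(c=1) 23(c=4)]
  7. access 68: MISS. Cache: [6(c=1) 10(c=1) 68(c=1) 23(c=4)]
  8. access 10: HIT, count now 2. Cache: [6(c=1) 68(c=1) 10(c=2) 23(c=4)]
  9. access 23: HIT, count now 5. Cache: [6(c=1) 68(c=1) 10(c=2) 23(c=5)]
  10. access 23: HIT, count now 6. Cache: [6(c=1) 68(c=1) 10(c=2) 23(c=6)]
  11. access 68: HIT, count now 2. Cache: [6(c=1) 10(c=2) 68(c=2) 23(c=6)]
  12. access 68: HIT, count now 3. Cache: [6(c=1) 10(c=2) 68(c=3) 23(c=6)]
  13. access 10: HIT, count now 3. Cache: [6(c=1) 68(c=3) 10(c=3) 23(c=6)]
  14. access 68: HIT, count now 4. Cache: [6(c=1) 10(c=3) 68(c=4) 23(c=6)]
  15. access 23: HIT, count now 7. Cache: [6(c=1) 10(c=3) 68(c=4) 23(c=7)]
  16. access 71: MISS. Cache: [6(c=1) 71(c=1) 10(c=3) 68(c=4) 23(c=7)]
  17. access 23: HIT, count now 8. Cache: [6(c=1) 71(c=1) 10(c=3) 68(c=4) 23(c=8)]
  18. access 10: HIT, count now 4. Cache: [6(c=1) 71(c=1) 68(c=4) 10(c=4) 23(c=8)]
  19. access 28: MISS. Cache: [6(c=1) 71(c=1) 28(c=1) 68(c=4) 10(c=4) 23(c=8)]
  20. access 10: HIT, count now 5. Cache: [6(c=1) 71(c=1) 28(c=1) 68(c=4) 10(c=5) 23(c=8)]
  21. access 71: HIT, count now 2. Cache: [6(c=1) 28(c=1) 71(c=2) 68(c=4) 10(c=5) 23(c=8)]
  22. access 10: HIT, count now 6. Cache: [6(c=1) 28(c=1) 71(c=2) 68(c=4) 10(c=6) 23(c=8)]
  23. access 10: HIT, count now 7. Cache: [6(c=1) 28(c=1) 71(c=2) 68(c=4) 10(c=7) 23(c=8)]
  24. access 23: HIT, count now 9. Cache: [6(c=1) 28(c=1) 71(c=2) 68(c=4) 10(c=7) 23(c=9)]
Total: 18 hits, 6 misses, 0 evictions

Hit rate = 18/24 = 3/4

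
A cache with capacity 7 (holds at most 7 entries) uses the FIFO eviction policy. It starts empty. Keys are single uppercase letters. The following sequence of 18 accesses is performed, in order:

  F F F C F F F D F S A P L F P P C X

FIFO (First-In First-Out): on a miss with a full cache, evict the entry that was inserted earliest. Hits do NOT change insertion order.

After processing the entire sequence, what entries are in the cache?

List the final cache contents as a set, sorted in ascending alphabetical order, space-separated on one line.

Answer: A C D L P S X

Derivation:
FIFO simulation (capacity=7):
  1. access F: MISS. Cache (old->new): [F]
  2. access F: HIT. Cache (old->new): [F]
  3. access F: HIT. Cache (old->new): [F]
  4. access C: MISS. Cache (old->new): [F C]
  5. access F: HIT. Cache (old->new): [F C]
  6. access F: HIT. Cache (old->new): [F C]
  7. access F: HIT. Cache (old->new): [F C]
  8. access D: MISS. Cache (old->new): [F C D]
  9. access F: HIT. Cache (old->new): [F C D]
  10. access S: MISS. Cache (old->new): [F C D S]
  11. access A: MISS. Cache (old->new): [F C D S A]
  12. access P: MISS. Cache (old->new): [F C D S A P]
  13. access L: MISS. Cache (old->new): [F C D S A P L]
  14. access F: HIT. Cache (old->new): [F C D S A P L]
  15. access P: HIT. Cache (old->new): [F C D S A P L]
  16. access P: HIT. Cache (old->new): [F C D S A P L]
  17. access C: HIT. Cache (old->new): [F C D S A P L]
  18. access X: MISS, evict F. Cache (old->new): [C D S A P L X]
Total: 10 hits, 8 misses, 1 evictions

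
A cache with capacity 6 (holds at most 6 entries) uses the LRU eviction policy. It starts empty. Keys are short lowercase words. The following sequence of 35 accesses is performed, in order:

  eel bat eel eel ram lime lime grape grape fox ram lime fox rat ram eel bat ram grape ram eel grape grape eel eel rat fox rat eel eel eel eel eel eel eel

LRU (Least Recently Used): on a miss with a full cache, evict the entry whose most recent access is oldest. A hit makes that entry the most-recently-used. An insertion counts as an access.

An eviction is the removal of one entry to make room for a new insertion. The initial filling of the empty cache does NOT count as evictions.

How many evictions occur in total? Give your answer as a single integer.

Answer: 3

Derivation:
LRU simulation (capacity=6):
  1. access eel: MISS. Cache (LRU->MRU): [eel]
  2. access bat: MISS. Cache (LRU->MRU): [eel bat]
  3. access eel: HIT. Cache (LRU->MRU): [bat eel]
  4. access eel: HIT. Cache (LRU->MRU): [bat eel]
  5. access ram: MISS. Cache (LRU->MRU): [bat eel ram]
  6. access lime: MISS. Cache (LRU->MRU): [bat eel ram lime]
  7. access lime: HIT. Cache (LRU->MRU): [bat eel ram lime]
  8. access grape: MISS. Cache (LRU->MRU): [bat eel ram lime grape]
  9. access grape: HIT. Cache (LRU->MRU): [bat eel ram lime grape]
  10. access fox: MISS. Cache (LRU->MRU): [bat eel ram lime grape fox]
  11. access ram: HIT. Cache (LRU->MRU): [bat eel lime grape fox ram]
  12. access lime: HIT. Cache (LRU->MRU): [bat eel grape fox ram lime]
  13. access fox: HIT. Cache (LRU->MRU): [bat eel grape ram lime fox]
  14. access rat: MISS, evict bat. Cache (LRU->MRU): [eel grape ram lime fox rat]
  15. access ram: HIT. Cache (LRU->MRU): [eel grape lime fox rat ram]
  16. access eel: HIT. Cache (LRU->MRU): [grape lime fox rat ram eel]
  17. access bat: MISS, evict grape. Cache (LRU->MRU): [lime fox rat ram eel bat]
  18. access ram: HIT. Cache (LRU->MRU): [lime fox rat eel bat ram]
  19. access grape: MISS, evict lime. Cache (LRU->MRU): [fox rat eel bat ram grape]
  20. access ram: HIT. Cache (LRU->MRU): [fox rat eel bat grape ram]
  21. access eel: HIT. Cache (LRU->MRU): [fox rat bat grape ram eel]
  22. access grape: HIT. Cache (LRU->MRU): [fox rat bat ram eel grape]
  23. access grape: HIT. Cache (LRU->MRU): [fox rat bat ram eel grape]
  24. access eel: HIT. Cache (LRU->MRU): [fox rat bat ram grape eel]
  25. access eel: HIT. Cache (LRU->MRU): [fox rat bat ram grape eel]
  26. access rat: HIT. Cache (LRU->MRU): [fox bat ram grape eel rat]
  27. access fox: HIT. Cache (LRU->MRU): [bat ram grape eel rat fox]
  28. access rat: HIT. Cache (LRU->MRU): [bat ram grape eel fox rat]
  29. access eel: HIT. Cache (LRU->MRU): [bat ram grape fox rat eel]
  30. access eel: HIT. Cache (LRU->MRU): [bat ram grape fox rat eel]
  31. access eel: HIT. Cache (LRU->MRU): [bat ram grape fox rat eel]
  32. access eel: HIT. Cache (LRU->MRU): [bat ram grape fox rat eel]
  33. access eel: HIT. Cache (LRU->MRU): [bat ram grape fox rat eel]
  34. access eel: HIT. Cache (LRU->MRU): [bat ram grape fox rat eel]
  35. access eel: HIT. Cache (LRU->MRU): [bat ram grape fox rat eel]
Total: 26 hits, 9 misses, 3 evictions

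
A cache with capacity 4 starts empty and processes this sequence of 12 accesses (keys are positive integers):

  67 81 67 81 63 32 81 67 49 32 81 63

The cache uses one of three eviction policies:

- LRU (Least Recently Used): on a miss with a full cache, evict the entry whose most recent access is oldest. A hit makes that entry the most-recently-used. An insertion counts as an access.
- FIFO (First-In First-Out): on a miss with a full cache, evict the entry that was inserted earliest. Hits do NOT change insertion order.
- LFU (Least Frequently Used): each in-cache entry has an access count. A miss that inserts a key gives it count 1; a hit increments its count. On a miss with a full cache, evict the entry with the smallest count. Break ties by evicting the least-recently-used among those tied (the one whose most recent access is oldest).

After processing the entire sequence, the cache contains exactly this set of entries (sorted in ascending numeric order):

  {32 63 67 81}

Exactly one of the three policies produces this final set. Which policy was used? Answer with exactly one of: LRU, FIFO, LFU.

Answer: LFU

Derivation:
Simulating under each policy and comparing final sets:
  LRU: final set = {32 49 63 81} -> differs
  FIFO: final set = {32 49 63 81} -> differs
  LFU: final set = {32 63 67 81} -> MATCHES target
Only LFU produces the target set.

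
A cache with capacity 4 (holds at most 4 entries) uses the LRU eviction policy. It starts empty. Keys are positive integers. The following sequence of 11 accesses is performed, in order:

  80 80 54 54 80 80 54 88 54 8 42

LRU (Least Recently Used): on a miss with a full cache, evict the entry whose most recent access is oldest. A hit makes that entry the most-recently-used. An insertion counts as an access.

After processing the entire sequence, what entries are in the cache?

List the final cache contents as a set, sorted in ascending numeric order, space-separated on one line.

LRU simulation (capacity=4):
  1. access 80: MISS. Cache (LRU->MRU): [80]
  2. access 80: HIT. Cache (LRU->MRU): [80]
  3. access 54: MISS. Cache (LRU->MRU): [80 54]
  4. access 54: HIT. Cache (LRU->MRU): [80 54]
  5. access 80: HIT. Cache (LRU->MRU): [54 80]
  6. access 80: HIT. Cache (LRU->MRU): [54 80]
  7. access 54: HIT. Cache (LRU->MRU): [80 54]
  8. access 88: MISS. Cache (LRU->MRU): [80 54 88]
  9. access 54: HIT. Cache (LRU->MRU): [80 88 54]
  10. access 8: MISS. Cache (LRU->MRU): [80 88 54 8]
  11. access 42: MISS, evict 80. Cache (LRU->MRU): [88 54 8 42]
Total: 6 hits, 5 misses, 1 evictions

Answer: 8 42 54 88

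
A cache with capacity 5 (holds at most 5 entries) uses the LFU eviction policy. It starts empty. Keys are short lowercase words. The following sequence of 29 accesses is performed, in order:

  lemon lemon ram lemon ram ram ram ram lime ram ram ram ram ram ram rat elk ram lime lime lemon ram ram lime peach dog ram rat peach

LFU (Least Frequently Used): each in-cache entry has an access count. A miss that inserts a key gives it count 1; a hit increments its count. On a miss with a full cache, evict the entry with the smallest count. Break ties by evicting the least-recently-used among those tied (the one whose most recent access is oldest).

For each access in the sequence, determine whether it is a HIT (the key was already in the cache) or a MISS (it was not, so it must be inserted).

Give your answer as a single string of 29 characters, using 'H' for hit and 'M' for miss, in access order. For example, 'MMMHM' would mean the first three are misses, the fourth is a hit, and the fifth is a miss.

LFU simulation (capacity=5):
  1. access lemon: MISS. Cache: [lemon(c=1)]
  2. access lemon: HIT, count now 2. Cache: [lemon(c=2)]
  3. access ram: MISS. Cache: [ram(c=1) lemon(c=2)]
  4. access lemon: HIT, count now 3. Cache: [ram(c=1) lemon(c=3)]
  5. access ram: HIT, count now 2. Cache: [ram(c=2) lemon(c=3)]
  6. access ram: HIT, count now 3. Cache: [lemon(c=3) ram(c=3)]
  7. access ram: HIT, count now 4. Cache: [lemon(c=3) ram(c=4)]
  8. access ram: HIT, count now 5. Cache: [lemon(c=3) ram(c=5)]
  9. access lime: MISS. Cache: [lime(c=1) lemon(c=3) ram(c=5)]
  10. access ram: HIT, count now 6. Cache: [lime(c=1) lemon(c=3) ram(c=6)]
  11. access ram: HIT, count now 7. Cache: [lime(c=1) lemon(c=3) ram(c=7)]
  12. access ram: HIT, count now 8. Cache: [lime(c=1) lemon(c=3) ram(c=8)]
  13. access ram: HIT, count now 9. Cache: [lime(c=1) lemon(c=3) ram(c=9)]
  14. access ram: HIT, count now 10. Cache: [lime(c=1) lemon(c=3) ram(c=10)]
  15. access ram: HIT, count now 11. Cache: [lime(c=1) lemon(c=3) ram(c=11)]
  16. access rat: MISS. Cache: [lime(c=1) rat(c=1) lemon(c=3) ram(c=11)]
  17. access elk: MISS. Cache: [lime(c=1) rat(c=1) elk(c=1) lemon(c=3) ram(c=11)]
  18. access ram: HIT, count now 12. Cache: [lime(c=1) rat(c=1) elk(c=1) lemon(c=3) ram(c=12)]
  19. access lime: HIT, count now 2. Cache: [rat(c=1) elk(c=1) lime(c=2) lemon(c=3) ram(c=12)]
  20. access lime: HIT, count now 3. Cache: [rat(c=1) elk(c=1) lemon(c=3) lime(c=3) ram(c=12)]
  21. access lemon: HIT, count now 4. Cache: [rat(c=1) elk(c=1) lime(c=3) lemon(c=4) ram(c=12)]
  22. access ram: HIT, count now 13. Cache: [rat(c=1) elk(c=1) lime(c=3) lemon(c=4) ram(c=13)]
  23. access ram: HIT, count now 14. Cache: [rat(c=1) elk(c=1) lime(c=3) lemon(c=4) ram(c=14)]
  24. access lime: HIT, count now 4. Cache: [rat(c=1) elk(c=1) lemon(c=4) lime(c=4) ram(c=14)]
  25. access peach: MISS, evict rat(c=1). Cache: [elk(c=1) peach(c=1) lemon(c=4) lime(c=4) ram(c=14)]
  26. access dog: MISS, evict elk(c=1). Cache: [peach(c=1) dog(c=1) lemon(c=4) lime(c=4) ram(c=14)]
  27. access ram: HIT, count now 15. Cache: [peach(c=1) dog(c=1) lemon(c=4) lime(c=4) ram(c=15)]
  28. access rat: MISS, evict peach(c=1). Cache: [dog(c=1) rat(c=1) lemon(c=4) lime(c=4) ram(c=15)]
  29. access peach: MISS, evict dog(c=1). Cache: [rat(c=1) peach(c=1) lemon(c=4) lime(c=4) ram(c=15)]
Total: 20 hits, 9 misses, 4 evictions

Answer: MHMHHHHHMHHHHHHMMHHHHHHHMMHMM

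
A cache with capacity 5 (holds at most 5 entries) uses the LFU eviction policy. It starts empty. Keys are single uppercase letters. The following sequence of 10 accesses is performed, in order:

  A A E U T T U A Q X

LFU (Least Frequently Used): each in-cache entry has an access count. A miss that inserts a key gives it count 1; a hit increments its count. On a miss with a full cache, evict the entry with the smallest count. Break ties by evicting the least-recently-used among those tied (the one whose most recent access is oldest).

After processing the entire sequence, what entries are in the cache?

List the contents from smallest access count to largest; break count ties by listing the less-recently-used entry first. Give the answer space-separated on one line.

Answer: Q X T U A

Derivation:
LFU simulation (capacity=5):
  1. access A: MISS. Cache: [A(c=1)]
  2. access A: HIT, count now 2. Cache: [A(c=2)]
  3. access E: MISS. Cache: [E(c=1) A(c=2)]
  4. access U: MISS. Cache: [E(c=1) U(c=1) A(c=2)]
  5. access T: MISS. Cache: [E(c=1) U(c=1) T(c=1) A(c=2)]
  6. access T: HIT, count now 2. Cache: [E(c=1) U(c=1) A(c=2) T(c=2)]
  7. access U: HIT, count now 2. Cache: [E(c=1) A(c=2) T(c=2) U(c=2)]
  8. access A: HIT, count now 3. Cache: [E(c=1) T(c=2) U(c=2) A(c=3)]
  9. access Q: MISS. Cache: [E(c=1) Q(c=1) T(c=2) U(c=2) A(c=3)]
  10. access X: MISS, evict E(c=1). Cache: [Q(c=1) X(c=1) T(c=2) U(c=2) A(c=3)]
Total: 4 hits, 6 misses, 1 evictions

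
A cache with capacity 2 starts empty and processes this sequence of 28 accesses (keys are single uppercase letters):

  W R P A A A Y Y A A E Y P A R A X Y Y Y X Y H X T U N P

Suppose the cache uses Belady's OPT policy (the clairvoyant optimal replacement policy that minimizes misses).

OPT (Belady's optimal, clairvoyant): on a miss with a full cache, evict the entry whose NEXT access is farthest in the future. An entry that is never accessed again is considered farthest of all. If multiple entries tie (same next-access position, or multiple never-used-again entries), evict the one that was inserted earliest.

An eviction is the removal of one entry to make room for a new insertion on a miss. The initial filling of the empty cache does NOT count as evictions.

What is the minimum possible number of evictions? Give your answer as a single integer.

OPT (Belady) simulation (capacity=2):
  1. access W: MISS. Cache: [W]
  2. access R: MISS. Cache: [W R]
  3. access P: MISS, evict W (next use: never). Cache: [R P]
  4. access A: MISS, evict R (next use: step 15). Cache: [P A]
  5. access A: HIT. Next use of A: step 6. Cache: [P A]
  6. access A: HIT. Next use of A: step 9. Cache: [P A]
  7. access Y: MISS, evict P (next use: step 13). Cache: [A Y]
  8. access Y: HIT. Next use of Y: step 12. Cache: [A Y]
  9. access A: HIT. Next use of A: step 10. Cache: [A Y]
  10. access A: HIT. Next use of A: step 14. Cache: [A Y]
  11. access E: MISS, evict A (next use: step 14). Cache: [Y E]
  12. access Y: HIT. Next use of Y: step 18. Cache: [Y E]
  13. access P: MISS, evict E (next use: never). Cache: [Y P]
  14. access A: MISS, evict P (next use: step 28). Cache: [Y A]
  15. access R: MISS, evict Y (next use: step 18). Cache: [A R]
  16. access A: HIT. Next use of A: never. Cache: [A R]
  17. access X: MISS, evict A (next use: never). Cache: [R X]
  18. access Y: MISS, evict R (next use: never). Cache: [X Y]
  19. access Y: HIT. Next use of Y: step 20. Cache: [X Y]
  20. access Y: HIT. Next use of Y: step 22. Cache: [X Y]
  21. access X: HIT. Next use of X: step 24. Cache: [X Y]
  22. access Y: HIT. Next use of Y: never. Cache: [X Y]
  23. access H: MISS, evict Y (next use: never). Cache: [X H]
  24. access X: HIT. Next use of X: never. Cache: [X H]
  25. access T: MISS, evict X (next use: never). Cache: [H T]
  26. access U: MISS, evict H (next use: never). Cache: [T U]
  27. access N: MISS, evict T (next use: never). Cache: [U N]
  28. access P: MISS, evict U (next use: never). Cache: [N P]
Total: 12 hits, 16 misses, 14 evictions

Answer: 14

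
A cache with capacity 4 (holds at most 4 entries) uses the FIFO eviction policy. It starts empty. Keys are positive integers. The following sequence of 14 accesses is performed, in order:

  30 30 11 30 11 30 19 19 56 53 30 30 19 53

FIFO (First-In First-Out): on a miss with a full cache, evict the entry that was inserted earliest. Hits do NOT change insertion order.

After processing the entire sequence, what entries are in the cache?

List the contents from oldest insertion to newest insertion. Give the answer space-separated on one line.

Answer: 19 56 53 30

Derivation:
FIFO simulation (capacity=4):
  1. access 30: MISS. Cache (old->new): [30]
  2. access 30: HIT. Cache (old->new): [30]
  3. access 11: MISS. Cache (old->new): [30 11]
  4. access 30: HIT. Cache (old->new): [30 11]
  5. access 11: HIT. Cache (old->new): [30 11]
  6. access 30: HIT. Cache (old->new): [30 11]
  7. access 19: MISS. Cache (old->new): [30 11 19]
  8. access 19: HIT. Cache (old->new): [30 11 19]
  9. access 56: MISS. Cache (old->new): [30 11 19 56]
  10. access 53: MISS, evict 30. Cache (old->new): [11 19 56 53]
  11. access 30: MISS, evict 11. Cache (old->new): [19 56 53 30]
  12. access 30: HIT. Cache (old->new): [19 56 53 30]
  13. access 19: HIT. Cache (old->new): [19 56 53 30]
  14. access 53: HIT. Cache (old->new): [19 56 53 30]
Total: 8 hits, 6 misses, 2 evictions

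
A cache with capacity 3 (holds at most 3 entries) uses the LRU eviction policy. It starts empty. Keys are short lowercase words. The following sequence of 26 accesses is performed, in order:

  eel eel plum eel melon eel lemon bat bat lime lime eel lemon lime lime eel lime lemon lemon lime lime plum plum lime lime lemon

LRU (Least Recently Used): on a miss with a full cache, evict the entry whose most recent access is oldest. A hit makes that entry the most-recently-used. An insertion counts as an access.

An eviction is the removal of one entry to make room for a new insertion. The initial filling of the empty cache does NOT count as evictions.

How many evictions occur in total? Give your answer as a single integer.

LRU simulation (capacity=3):
  1. access eel: MISS. Cache (LRU->MRU): [eel]
  2. access eel: HIT. Cache (LRU->MRU): [eel]
  3. access plum: MISS. Cache (LRU->MRU): [eel plum]
  4. access eel: HIT. Cache (LRU->MRU): [plum eel]
  5. access melon: MISS. Cache (LRU->MRU): [plum eel melon]
  6. access eel: HIT. Cache (LRU->MRU): [plum melon eel]
  7. access lemon: MISS, evict plum. Cache (LRU->MRU): [melon eel lemon]
  8. access bat: MISS, evict melon. Cache (LRU->MRU): [eel lemon bat]
  9. access bat: HIT. Cache (LRU->MRU): [eel lemon bat]
  10. access lime: MISS, evict eel. Cache (LRU->MRU): [lemon bat lime]
  11. access lime: HIT. Cache (LRU->MRU): [lemon bat lime]
  12. access eel: MISS, evict lemon. Cache (LRU->MRU): [bat lime eel]
  13. access lemon: MISS, evict bat. Cache (LRU->MRU): [lime eel lemon]
  14. access lime: HIT. Cache (LRU->MRU): [eel lemon lime]
  15. access lime: HIT. Cache (LRU->MRU): [eel lemon lime]
  16. access eel: HIT. Cache (LRU->MRU): [lemon lime eel]
  17. access lime: HIT. Cache (LRU->MRU): [lemon eel lime]
  18. access lemon: HIT. Cache (LRU->MRU): [eel lime lemon]
  19. access lemon: HIT. Cache (LRU->MRU): [eel lime lemon]
  20. access lime: HIT. Cache (LRU->MRU): [eel lemon lime]
  21. access lime: HIT. Cache (LRU->MRU): [eel lemon lime]
  22. access plum: MISS, evict eel. Cache (LRU->MRU): [lemon lime plum]
  23. access plum: HIT. Cache (LRU->MRU): [lemon lime plum]
  24. access lime: HIT. Cache (LRU->MRU): [lemon plum lime]
  25. access lime: HIT. Cache (LRU->MRU): [lemon plum lime]
  26. access lemon: HIT. Cache (LRU->MRU): [plum lime lemon]
Total: 17 hits, 9 misses, 6 evictions

Answer: 6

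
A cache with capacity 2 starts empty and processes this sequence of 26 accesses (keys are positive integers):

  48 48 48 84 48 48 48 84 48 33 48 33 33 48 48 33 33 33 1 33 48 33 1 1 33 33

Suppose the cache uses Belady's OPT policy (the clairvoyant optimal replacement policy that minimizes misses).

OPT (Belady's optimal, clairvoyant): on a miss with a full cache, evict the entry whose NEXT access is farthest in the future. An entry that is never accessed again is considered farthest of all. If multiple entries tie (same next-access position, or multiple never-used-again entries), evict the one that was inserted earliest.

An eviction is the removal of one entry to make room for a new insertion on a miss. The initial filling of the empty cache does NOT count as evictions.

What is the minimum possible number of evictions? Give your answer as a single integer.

OPT (Belady) simulation (capacity=2):
  1. access 48: MISS. Cache: [48]
  2. access 48: HIT. Next use of 48: step 3. Cache: [48]
  3. access 48: HIT. Next use of 48: step 5. Cache: [48]
  4. access 84: MISS. Cache: [48 84]
  5. access 48: HIT. Next use of 48: step 6. Cache: [48 84]
  6. access 48: HIT. Next use of 48: step 7. Cache: [48 84]
  7. access 48: HIT. Next use of 48: step 9. Cache: [48 84]
  8. access 84: HIT. Next use of 84: never. Cache: [48 84]
  9. access 48: HIT. Next use of 48: step 11. Cache: [48 84]
  10. access 33: MISS, evict 84 (next use: never). Cache: [48 33]
  11. access 48: HIT. Next use of 48: step 14. Cache: [48 33]
  12. access 33: HIT. Next use of 33: step 13. Cache: [48 33]
  13. access 33: HIT. Next use of 33: step 16. Cache: [48 33]
  14. access 48: HIT. Next use of 48: step 15. Cache: [48 33]
  15. access 48: HIT. Next use of 48: step 21. Cache: [48 33]
  16. access 33: HIT. Next use of 33: step 17. Cache: [48 33]
  17. access 33: HIT. Next use of 33: step 18. Cache: [48 33]
  18. access 33: HIT. Next use of 33: step 20. Cache: [48 33]
  19. access 1: MISS, evict 48 (next use: step 21). Cache: [33 1]
  20. access 33: HIT. Next use of 33: step 22. Cache: [33 1]
  21. access 48: MISS, evict 1 (next use: step 23). Cache: [33 48]
  22. access 33: HIT. Next use of 33: step 25. Cache: [33 48]
  23. access 1: MISS, evict 48 (next use: never). Cache: [33 1]
  24. access 1: HIT. Next use of 1: never. Cache: [33 1]
  25. access 33: HIT. Next use of 33: step 26. Cache: [33 1]
  26. access 33: HIT. Next use of 33: never. Cache: [33 1]
Total: 20 hits, 6 misses, 4 evictions

Answer: 4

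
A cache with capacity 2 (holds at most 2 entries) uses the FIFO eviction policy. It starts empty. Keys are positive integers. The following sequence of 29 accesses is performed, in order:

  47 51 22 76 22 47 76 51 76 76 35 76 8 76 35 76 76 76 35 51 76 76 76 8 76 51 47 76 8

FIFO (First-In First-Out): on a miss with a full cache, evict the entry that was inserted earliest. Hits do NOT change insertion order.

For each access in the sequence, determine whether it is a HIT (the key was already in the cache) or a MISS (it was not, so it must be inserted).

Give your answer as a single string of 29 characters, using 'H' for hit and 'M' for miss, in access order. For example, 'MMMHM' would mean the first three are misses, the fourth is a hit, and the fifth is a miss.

FIFO simulation (capacity=2):
  1. access 47: MISS. Cache (old->new): [47]
  2. access 51: MISS. Cache (old->new): [47 51]
  3. access 22: MISS, evict 47. Cache (old->new): [51 22]
  4. access 76: MISS, evict 51. Cache (old->new): [22 76]
  5. access 22: HIT. Cache (old->new): [22 76]
  6. access 47: MISS, evict 22. Cache (old->new): [76 47]
  7. access 76: HIT. Cache (old->new): [76 47]
  8. access 51: MISS, evict 76. Cache (old->new): [47 51]
  9. access 76: MISS, evict 47. Cache (old->new): [51 76]
  10. access 76: HIT. Cache (old->new): [51 76]
  11. access 35: MISS, evict 51. Cache (old->new): [76 35]
  12. access 76: HIT. Cache (old->new): [76 35]
  13. access 8: MISS, evict 76. Cache (old->new): [35 8]
  14. access 76: MISS, evict 35. Cache (old->new): [8 76]
  15. access 35: MISS, evict 8. Cache (old->new): [76 35]
  16. access 76: HIT. Cache (old->new): [76 35]
  17. access 76: HIT. Cache (old->new): [76 35]
  18. access 76: HIT. Cache (old->new): [76 35]
  19. access 35: HIT. Cache (old->new): [76 35]
  20. access 51: MISS, evict 76. Cache (old->new): [35 51]
  21. access 76: MISS, evict 35. Cache (old->new): [51 76]
  22. access 76: HIT. Cache (old->new): [51 76]
  23. access 76: HIT. Cache (old->new): [51 76]
  24. access 8: MISS, evict 51. Cache (old->new): [76 8]
  25. access 76: HIT. Cache (old->new): [76 8]
  26. access 51: MISS, evict 76. Cache (old->new): [8 51]
  27. access 47: MISS, evict 8. Cache (old->new): [51 47]
  28. access 76: MISS, evict 51. Cache (old->new): [47 76]
  29. access 8: MISS, evict 47. Cache (old->new): [76 8]
Total: 11 hits, 18 misses, 16 evictions

Answer: MMMMHMHMMHMHMMMHHHHMMHHMHMMMM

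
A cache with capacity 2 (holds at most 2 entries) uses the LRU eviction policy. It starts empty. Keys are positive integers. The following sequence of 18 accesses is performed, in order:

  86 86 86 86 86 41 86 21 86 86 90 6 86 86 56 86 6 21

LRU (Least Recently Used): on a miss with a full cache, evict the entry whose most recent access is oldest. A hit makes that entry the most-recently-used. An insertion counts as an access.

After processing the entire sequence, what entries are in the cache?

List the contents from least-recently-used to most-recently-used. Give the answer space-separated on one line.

Answer: 6 21

Derivation:
LRU simulation (capacity=2):
  1. access 86: MISS. Cache (LRU->MRU): [86]
  2. access 86: HIT. Cache (LRU->MRU): [86]
  3. access 86: HIT. Cache (LRU->MRU): [86]
  4. access 86: HIT. Cache (LRU->MRU): [86]
  5. access 86: HIT. Cache (LRU->MRU): [86]
  6. access 41: MISS. Cache (LRU->MRU): [86 41]
  7. access 86: HIT. Cache (LRU->MRU): [41 86]
  8. access 21: MISS, evict 41. Cache (LRU->MRU): [86 21]
  9. access 86: HIT. Cache (LRU->MRU): [21 86]
  10. access 86: HIT. Cache (LRU->MRU): [21 86]
  11. access 90: MISS, evict 21. Cache (LRU->MRU): [86 90]
  12. access 6: MISS, evict 86. Cache (LRU->MRU): [90 6]
  13. access 86: MISS, evict 90. Cache (LRU->MRU): [6 86]
  14. access 86: HIT. Cache (LRU->MRU): [6 86]
  15. access 56: MISS, evict 6. Cache (LRU->MRU): [86 56]
  16. access 86: HIT. Cache (LRU->MRU): [56 86]
  17. access 6: MISS, evict 56. Cache (LRU->MRU): [86 6]
  18. access 21: MISS, evict 86. Cache (LRU->MRU): [6 21]
Total: 9 hits, 9 misses, 7 evictions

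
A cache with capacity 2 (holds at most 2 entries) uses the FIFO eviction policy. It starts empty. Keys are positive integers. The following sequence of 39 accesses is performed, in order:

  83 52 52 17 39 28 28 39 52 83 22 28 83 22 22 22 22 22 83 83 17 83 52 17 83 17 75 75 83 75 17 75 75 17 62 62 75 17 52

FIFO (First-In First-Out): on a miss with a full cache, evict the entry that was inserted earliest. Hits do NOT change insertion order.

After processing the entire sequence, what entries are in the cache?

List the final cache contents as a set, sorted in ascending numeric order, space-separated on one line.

Answer: 17 52

Derivation:
FIFO simulation (capacity=2):
  1. access 83: MISS. Cache (old->new): [83]
  2. access 52: MISS. Cache (old->new): [83 52]
  3. access 52: HIT. Cache (old->new): [83 52]
  4. access 17: MISS, evict 83. Cache (old->new): [52 17]
  5. access 39: MISS, evict 52. Cache (old->new): [17 39]
  6. access 28: MISS, evict 17. Cache (old->new): [39 28]
  7. access 28: HIT. Cache (old->new): [39 28]
  8. access 39: HIT. Cache (old->new): [39 28]
  9. access 52: MISS, evict 39. Cache (old->new): [28 52]
  10. access 83: MISS, evict 28. Cache (old->new): [52 83]
  11. access 22: MISS, evict 52. Cache (old->new): [83 22]
  12. access 28: MISS, evict 83. Cache (old->new): [22 28]
  13. access 83: MISS, evict 22. Cache (old->new): [28 83]
  14. access 22: MISS, evict 28. Cache (old->new): [83 22]
  15. access 22: HIT. Cache (old->new): [83 22]
  16. access 22: HIT. Cache (old->new): [83 22]
  17. access 22: HIT. Cache (old->new): [83 22]
  18. access 22: HIT. Cache (old->new): [83 22]
  19. access 83: HIT. Cache (old->new): [83 22]
  20. access 83: HIT. Cache (old->new): [83 22]
  21. access 17: MISS, evict 83. Cache (old->new): [22 17]
  22. access 83: MISS, evict 22. Cache (old->new): [17 83]
  23. access 52: MISS, evict 17. Cache (old->new): [83 52]
  24. access 17: MISS, evict 83. Cache (old->new): [52 17]
  25. access 83: MISS, evict 52. Cache (old->new): [17 83]
  26. access 17: HIT. Cache (old->new): [17 83]
  27. access 75: MISS, evict 17. Cache (old->new): [83 75]
  28. access 75: HIT. Cache (old->new): [83 75]
  29. access 83: HIT. Cache (old->new): [83 75]
  30. access 75: HIT. Cache (old->new): [83 75]
  31. access 17: MISS, evict 83. Cache (old->new): [75 17]
  32. access 75: HIT. Cache (old->new): [75 17]
  33. access 75: HIT. Cache (old->new): [75 17]
  34. access 17: HIT. Cache (old->new): [75 17]
  35. access 62: MISS, evict 75. Cache (old->new): [17 62]
  36. access 62: HIT. Cache (old->new): [17 62]
  37. access 75: MISS, evict 17. Cache (old->new): [62 75]
  38. access 17: MISS, evict 62. Cache (old->new): [75 17]
  39. access 52: MISS, evict 75. Cache (old->new): [17 52]
Total: 17 hits, 22 misses, 20 evictions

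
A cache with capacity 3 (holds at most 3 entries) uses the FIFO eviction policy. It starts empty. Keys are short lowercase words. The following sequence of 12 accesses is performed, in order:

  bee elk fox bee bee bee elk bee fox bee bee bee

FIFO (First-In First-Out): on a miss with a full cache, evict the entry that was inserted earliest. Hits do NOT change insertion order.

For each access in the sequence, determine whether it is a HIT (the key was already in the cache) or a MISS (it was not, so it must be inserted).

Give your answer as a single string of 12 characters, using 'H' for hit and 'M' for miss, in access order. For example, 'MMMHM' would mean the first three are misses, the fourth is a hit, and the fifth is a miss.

Answer: MMMHHHHHHHHH

Derivation:
FIFO simulation (capacity=3):
  1. access bee: MISS. Cache (old->new): [bee]
  2. access elk: MISS. Cache (old->new): [bee elk]
  3. access fox: MISS. Cache (old->new): [bee elk fox]
  4. access bee: HIT. Cache (old->new): [bee elk fox]
  5. access bee: HIT. Cache (old->new): [bee elk fox]
  6. access bee: HIT. Cache (old->new): [bee elk fox]
  7. access elk: HIT. Cache (old->new): [bee elk fox]
  8. access bee: HIT. Cache (old->new): [bee elk fox]
  9. access fox: HIT. Cache (old->new): [bee elk fox]
  10. access bee: HIT. Cache (old->new): [bee elk fox]
  11. access bee: HIT. Cache (old->new): [bee elk fox]
  12. access bee: HIT. Cache (old->new): [bee elk fox]
Total: 9 hits, 3 misses, 0 evictions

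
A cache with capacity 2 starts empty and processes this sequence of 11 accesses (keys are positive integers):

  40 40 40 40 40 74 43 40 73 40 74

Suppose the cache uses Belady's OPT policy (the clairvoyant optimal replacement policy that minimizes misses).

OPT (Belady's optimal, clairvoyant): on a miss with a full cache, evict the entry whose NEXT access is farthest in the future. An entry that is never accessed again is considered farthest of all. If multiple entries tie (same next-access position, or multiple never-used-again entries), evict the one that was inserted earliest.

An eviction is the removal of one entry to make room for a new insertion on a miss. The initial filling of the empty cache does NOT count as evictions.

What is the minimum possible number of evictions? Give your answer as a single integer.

OPT (Belady) simulation (capacity=2):
  1. access 40: MISS. Cache: [40]
  2. access 40: HIT. Next use of 40: step 3. Cache: [40]
  3. access 40: HIT. Next use of 40: step 4. Cache: [40]
  4. access 40: HIT. Next use of 40: step 5. Cache: [40]
  5. access 40: HIT. Next use of 40: step 8. Cache: [40]
  6. access 74: MISS. Cache: [40 74]
  7. access 43: MISS, evict 74 (next use: step 11). Cache: [40 43]
  8. access 40: HIT. Next use of 40: step 10. Cache: [40 43]
  9. access 73: MISS, evict 43 (next use: never). Cache: [40 73]
  10. access 40: HIT. Next use of 40: never. Cache: [40 73]
  11. access 74: MISS, evict 40 (next use: never). Cache: [73 74]
Total: 6 hits, 5 misses, 3 evictions

Answer: 3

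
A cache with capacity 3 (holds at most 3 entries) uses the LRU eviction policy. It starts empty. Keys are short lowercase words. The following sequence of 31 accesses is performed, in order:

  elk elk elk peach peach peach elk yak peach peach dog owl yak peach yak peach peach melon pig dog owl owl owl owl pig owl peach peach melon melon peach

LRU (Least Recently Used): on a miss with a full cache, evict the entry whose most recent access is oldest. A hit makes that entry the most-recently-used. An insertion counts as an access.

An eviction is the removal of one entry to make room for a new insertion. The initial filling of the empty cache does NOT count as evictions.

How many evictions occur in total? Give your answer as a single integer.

Answer: 10

Derivation:
LRU simulation (capacity=3):
  1. access elk: MISS. Cache (LRU->MRU): [elk]
  2. access elk: HIT. Cache (LRU->MRU): [elk]
  3. access elk: HIT. Cache (LRU->MRU): [elk]
  4. access peach: MISS. Cache (LRU->MRU): [elk peach]
  5. access peach: HIT. Cache (LRU->MRU): [elk peach]
  6. access peach: HIT. Cache (LRU->MRU): [elk peach]
  7. access elk: HIT. Cache (LRU->MRU): [peach elk]
  8. access yak: MISS. Cache (LRU->MRU): [peach elk yak]
  9. access peach: HIT. Cache (LRU->MRU): [elk yak peach]
  10. access peach: HIT. Cache (LRU->MRU): [elk yak peach]
  11. access dog: MISS, evict elk. Cache (LRU->MRU): [yak peach dog]
  12. access owl: MISS, evict yak. Cache (LRU->MRU): [peach dog owl]
  13. access yak: MISS, evict peach. Cache (LRU->MRU): [dog owl yak]
  14. access peach: MISS, evict dog. Cache (LRU->MRU): [owl yak peach]
  15. access yak: HIT. Cache (LRU->MRU): [owl peach yak]
  16. access peach: HIT. Cache (LRU->MRU): [owl yak peach]
  17. access peach: HIT. Cache (LRU->MRU): [owl yak peach]
  18. access melon: MISS, evict owl. Cache (LRU->MRU): [yak peach melon]
  19. access pig: MISS, evict yak. Cache (LRU->MRU): [peach melon pig]
  20. access dog: MISS, evict peach. Cache (LRU->MRU): [melon pig dog]
  21. access owl: MISS, evict melon. Cache (LRU->MRU): [pig dog owl]
  22. access owl: HIT. Cache (LRU->MRU): [pig dog owl]
  23. access owl: HIT. Cache (LRU->MRU): [pig dog owl]
  24. access owl: HIT. Cache (LRU->MRU): [pig dog owl]
  25. access pig: HIT. Cache (LRU->MRU): [dog owl pig]
  26. access owl: HIT. Cache (LRU->MRU): [dog pig owl]
  27. access peach: MISS, evict dog. Cache (LRU->MRU): [pig owl peach]
  28. access peach: HIT. Cache (LRU->MRU): [pig owl peach]
  29. access melon: MISS, evict pig. Cache (LRU->MRU): [owl peach melon]
  30. access melon: HIT. Cache (LRU->MRU): [owl peach melon]
  31. access peach: HIT. Cache (LRU->MRU): [owl melon peach]
Total: 18 hits, 13 misses, 10 evictions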